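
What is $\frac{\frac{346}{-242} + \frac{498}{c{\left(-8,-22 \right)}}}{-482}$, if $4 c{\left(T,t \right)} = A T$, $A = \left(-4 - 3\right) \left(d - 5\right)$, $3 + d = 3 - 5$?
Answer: $\frac{42239}{4082540} \approx 0.010346$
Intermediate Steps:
$d = -5$ ($d = -3 + \left(3 - 5\right) = -3 - 2 = -5$)
$A = 70$ ($A = \left(-4 - 3\right) \left(-5 - 5\right) = \left(-7\right) \left(-10\right) = 70$)
$c{\left(T,t \right)} = \frac{35 T}{2}$ ($c{\left(T,t \right)} = \frac{70 T}{4} = \frac{35 T}{2}$)
$\frac{\frac{346}{-242} + \frac{498}{c{\left(-8,-22 \right)}}}{-482} = \frac{\frac{346}{-242} + \frac{498}{\frac{35}{2} \left(-8\right)}}{-482} = \left(346 \left(- \frac{1}{242}\right) + \frac{498}{-140}\right) \left(- \frac{1}{482}\right) = \left(- \frac{173}{121} + 498 \left(- \frac{1}{140}\right)\right) \left(- \frac{1}{482}\right) = \left(- \frac{173}{121} - \frac{249}{70}\right) \left(- \frac{1}{482}\right) = \left(- \frac{42239}{8470}\right) \left(- \frac{1}{482}\right) = \frac{42239}{4082540}$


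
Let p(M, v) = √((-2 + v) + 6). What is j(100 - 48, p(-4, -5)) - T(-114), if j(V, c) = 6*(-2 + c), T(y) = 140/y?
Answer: -614/57 + 6*I ≈ -10.772 + 6.0*I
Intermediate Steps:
p(M, v) = √(4 + v)
j(V, c) = -12 + 6*c
j(100 - 48, p(-4, -5)) - T(-114) = (-12 + 6*√(4 - 5)) - 140/(-114) = (-12 + 6*√(-1)) - 140*(-1)/114 = (-12 + 6*I) - 1*(-70/57) = (-12 + 6*I) + 70/57 = -614/57 + 6*I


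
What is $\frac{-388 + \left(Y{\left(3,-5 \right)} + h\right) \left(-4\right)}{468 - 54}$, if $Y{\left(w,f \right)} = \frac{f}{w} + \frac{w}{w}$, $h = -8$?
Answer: $- \frac{530}{621} \approx -0.85346$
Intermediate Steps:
$Y{\left(w,f \right)} = 1 + \frac{f}{w}$ ($Y{\left(w,f \right)} = \frac{f}{w} + 1 = 1 + \frac{f}{w}$)
$\frac{-388 + \left(Y{\left(3,-5 \right)} + h\right) \left(-4\right)}{468 - 54} = \frac{-388 + \left(\frac{-5 + 3}{3} - 8\right) \left(-4\right)}{468 - 54} = \frac{-388 + \left(\frac{1}{3} \left(-2\right) - 8\right) \left(-4\right)}{414} = \left(-388 + \left(- \frac{2}{3} - 8\right) \left(-4\right)\right) \frac{1}{414} = \left(-388 - - \frac{104}{3}\right) \frac{1}{414} = \left(-388 + \frac{104}{3}\right) \frac{1}{414} = \left(- \frac{1060}{3}\right) \frac{1}{414} = - \frac{530}{621}$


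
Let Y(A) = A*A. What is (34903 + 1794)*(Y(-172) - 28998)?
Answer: 21504442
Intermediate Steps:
Y(A) = A²
(34903 + 1794)*(Y(-172) - 28998) = (34903 + 1794)*((-172)² - 28998) = 36697*(29584 - 28998) = 36697*586 = 21504442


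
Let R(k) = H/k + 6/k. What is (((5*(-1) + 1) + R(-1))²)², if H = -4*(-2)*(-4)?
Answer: 234256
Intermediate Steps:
H = -32 (H = 8*(-4) = -32)
R(k) = -26/k (R(k) = -32/k + 6/k = -26/k)
(((5*(-1) + 1) + R(-1))²)² = (((5*(-1) + 1) - 26/(-1))²)² = (((-5 + 1) - 26*(-1))²)² = ((-4 + 26)²)² = (22²)² = 484² = 234256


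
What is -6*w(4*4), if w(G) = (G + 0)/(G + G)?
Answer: -3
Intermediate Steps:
w(G) = ½ (w(G) = G/((2*G)) = G*(1/(2*G)) = ½)
-6*w(4*4) = -6*½ = -3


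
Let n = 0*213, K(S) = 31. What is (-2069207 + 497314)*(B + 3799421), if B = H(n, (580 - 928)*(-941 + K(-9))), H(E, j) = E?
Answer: -5972283273953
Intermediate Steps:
n = 0
B = 0
(-2069207 + 497314)*(B + 3799421) = (-2069207 + 497314)*(0 + 3799421) = -1571893*3799421 = -5972283273953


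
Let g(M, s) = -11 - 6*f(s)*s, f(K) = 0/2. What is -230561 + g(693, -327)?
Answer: -230572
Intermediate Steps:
f(K) = 0 (f(K) = 0*(½) = 0)
g(M, s) = -11 (g(M, s) = -11 - 0*s = -11 - 6*0 = -11 + 0 = -11)
-230561 + g(693, -327) = -230561 - 11 = -230572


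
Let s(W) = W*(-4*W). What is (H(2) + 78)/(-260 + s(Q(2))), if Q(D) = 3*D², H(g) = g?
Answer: -20/209 ≈ -0.095694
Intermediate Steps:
s(W) = -4*W²
(H(2) + 78)/(-260 + s(Q(2))) = (2 + 78)/(-260 - 4*(3*2²)²) = 80/(-260 - 4*(3*4)²) = 80/(-260 - 4*12²) = 80/(-260 - 4*144) = 80/(-260 - 576) = 80/(-836) = 80*(-1/836) = -20/209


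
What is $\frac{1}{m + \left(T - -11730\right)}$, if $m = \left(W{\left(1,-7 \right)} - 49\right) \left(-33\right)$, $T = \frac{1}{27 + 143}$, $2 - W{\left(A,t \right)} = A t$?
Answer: $\frac{170}{2218501} \approx 7.6628 \cdot 10^{-5}$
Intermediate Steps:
$W{\left(A,t \right)} = 2 - A t$
$T = \frac{1}{170} \approx 0.0058824$
$m = 1320$ ($m = \left(\left(2 - 1 \left(-7\right)\right) - 49\right) \left(-33\right) = \left(\left(2 + 7\right) - 49\right) \left(-33\right) = \left(9 - 49\right) \left(-33\right) = \left(-40\right) \left(-33\right) = 1320$)
$\frac{1}{m + \left(T - -11730\right)} = \frac{1}{1320 + \left(\frac{1}{170} - -11730\right)} = \frac{1}{1320 + \left(\frac{1}{170} + 11730\right)} = \frac{1}{1320 + \frac{1994101}{170}} = \frac{1}{\frac{2218501}{170}} = \frac{170}{2218501}$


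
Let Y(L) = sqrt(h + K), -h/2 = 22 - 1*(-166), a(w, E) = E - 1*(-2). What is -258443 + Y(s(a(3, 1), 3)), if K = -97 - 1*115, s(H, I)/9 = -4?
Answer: -258443 + 14*I*sqrt(3) ≈ -2.5844e+5 + 24.249*I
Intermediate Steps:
a(w, E) = 2 + E (a(w, E) = E + 2 = 2 + E)
s(H, I) = -36 (s(H, I) = 9*(-4) = -36)
K = -212 (K = -97 - 115 = -212)
h = -376 (h = -2*(22 - 1*(-166)) = -2*(22 + 166) = -2*188 = -376)
Y(L) = 14*I*sqrt(3) (Y(L) = sqrt(-376 - 212) = sqrt(-588) = 14*I*sqrt(3))
-258443 + Y(s(a(3, 1), 3)) = -258443 + 14*I*sqrt(3)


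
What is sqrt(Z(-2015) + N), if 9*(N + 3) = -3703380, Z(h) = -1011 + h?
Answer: I*sqrt(3730641)/3 ≈ 643.83*I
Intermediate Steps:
N = -1234469/3 (N = -3 + (1/9)*(-3703380) = -3 - 1234460/3 = -1234469/3 ≈ -4.1149e+5)
sqrt(Z(-2015) + N) = sqrt((-1011 - 2015) - 1234469/3) = sqrt(-3026 - 1234469/3) = sqrt(-1243547/3) = I*sqrt(3730641)/3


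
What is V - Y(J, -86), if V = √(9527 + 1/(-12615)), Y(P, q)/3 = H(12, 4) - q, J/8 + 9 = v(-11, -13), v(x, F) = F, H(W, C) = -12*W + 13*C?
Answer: 18 + 8*√28167915/435 ≈ 115.61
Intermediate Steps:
J = -176 (J = -72 + 8*(-13) = -72 - 104 = -176)
Y(P, q) = -276 - 3*q (Y(P, q) = 3*((-12*12 + 13*4) - q) = 3*((-144 + 52) - q) = 3*(-92 - q) = -276 - 3*q)
V = 8*√28167915/435 (V = √(9527 - 1/12615) = √(120183104/12615) = 8*√28167915/435 ≈ 97.606)
V - Y(J, -86) = 8*√28167915/435 - (-276 - 3*(-86)) = 8*√28167915/435 - (-276 + 258) = 8*√28167915/435 - 1*(-18) = 8*√28167915/435 + 18 = 18 + 8*√28167915/435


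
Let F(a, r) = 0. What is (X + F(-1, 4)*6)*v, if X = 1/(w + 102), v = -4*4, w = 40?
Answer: -8/71 ≈ -0.11268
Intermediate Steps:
v = -16
X = 1/142 (X = 1/(40 + 102) = 1/142 ≈ 0.0070423)
(X + F(-1, 4)*6)*v = (1/142 + 0*6)*(-16) = (1/142 + 0)*(-16) = (1/142)*(-16) = -8/71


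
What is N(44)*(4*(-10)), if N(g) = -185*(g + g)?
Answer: 651200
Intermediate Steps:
N(g) = -370*g
N(44)*(4*(-10)) = (-370*44)*(4*(-10)) = -16280*(-40) = 651200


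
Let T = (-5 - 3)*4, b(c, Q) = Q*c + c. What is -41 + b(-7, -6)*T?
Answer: -1161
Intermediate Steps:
b(c, Q) = c + Q*c
T = -32 (T = -8*4 = -32)
-41 + b(-7, -6)*T = -41 - 7*(1 - 6)*(-32) = -41 - 7*(-5)*(-32) = -41 + 35*(-32) = -41 - 1120 = -1161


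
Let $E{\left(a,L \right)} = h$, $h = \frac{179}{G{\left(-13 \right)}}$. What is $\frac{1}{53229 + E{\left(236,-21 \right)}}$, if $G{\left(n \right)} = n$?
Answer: $\frac{13}{691798} \approx 1.8792 \cdot 10^{-5}$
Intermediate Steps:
$h = - \frac{179}{13}$ ($h = \frac{179}{-13} = 179 \left(- \frac{1}{13}\right) = - \frac{179}{13} \approx -13.769$)
$E{\left(a,L \right)} = - \frac{179}{13}$
$\frac{1}{53229 + E{\left(236,-21 \right)}} = \frac{1}{53229 - \frac{179}{13}} = \frac{1}{\frac{691798}{13}} = \frac{13}{691798}$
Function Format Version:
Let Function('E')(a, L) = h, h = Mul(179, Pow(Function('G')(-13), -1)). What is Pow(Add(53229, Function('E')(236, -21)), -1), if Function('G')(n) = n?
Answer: Rational(13, 691798) ≈ 1.8792e-5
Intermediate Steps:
h = Rational(-179, 13) (h = Mul(179, Pow(-13, -1)) = Mul(179, Rational(-1, 13)) = Rational(-179, 13) ≈ -13.769)
Function('E')(a, L) = Rational(-179, 13)
Pow(Add(53229, Function('E')(236, -21)), -1) = Pow(Add(53229, Rational(-179, 13)), -1) = Pow(Rational(691798, 13), -1) = Rational(13, 691798)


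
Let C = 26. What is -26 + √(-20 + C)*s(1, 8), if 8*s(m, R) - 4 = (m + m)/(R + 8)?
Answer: -26 + 33*√6/64 ≈ -24.737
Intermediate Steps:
s(m, R) = ½ + m/(4*(8 + R)) (s(m, R) = ½ + ((m + m)/(R + 8))/8 = ½ + ((2*m)/(8 + R))/8 = ½ + (2*m/(8 + R))/8 = ½ + m/(4*(8 + R)))
-26 + √(-20 + C)*s(1, 8) = -26 + √(-20 + 26)*((16 + 1 + 2*8)/(4*(8 + 8))) = -26 + √6*((¼)*(16 + 1 + 16)/16) = -26 + √6*((¼)*(1/16)*33) = -26 + √6*(33/64) = -26 + 33*√6/64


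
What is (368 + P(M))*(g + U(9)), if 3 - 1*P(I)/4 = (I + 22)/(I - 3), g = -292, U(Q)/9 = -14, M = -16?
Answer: -159368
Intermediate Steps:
U(Q) = -126 (U(Q) = 9*(-14) = -126)
P(I) = 12 - 4*(22 + I)/(-3 + I) (P(I) = 12 - 4*(I + 22)/(I - 3) = 12 - 4*(22 + I)/(-3 + I))
(368 + P(M))*(g + U(9)) = (368 + 4*(-31 + 2*(-16))/(-3 - 16))*(-292 - 126) = (368 + 4*(-31 - 32)/(-19))*(-418) = (368 + 4*(-1/19)*(-63))*(-418) = (368 + 252/19)*(-418) = (7244/19)*(-418) = -159368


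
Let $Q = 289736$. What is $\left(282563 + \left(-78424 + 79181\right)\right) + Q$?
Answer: $573056$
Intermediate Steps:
$\left(282563 + \left(-78424 + 79181\right)\right) + Q = \left(282563 + \left(-78424 + 79181\right)\right) + 289736 = \left(282563 + 757\right) + 289736 = 283320 + 289736 = 573056$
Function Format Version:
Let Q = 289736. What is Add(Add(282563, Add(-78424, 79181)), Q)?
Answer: 573056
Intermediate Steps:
Add(Add(282563, Add(-78424, 79181)), Q) = Add(Add(282563, Add(-78424, 79181)), 289736) = Add(Add(282563, 757), 289736) = Add(283320, 289736) = 573056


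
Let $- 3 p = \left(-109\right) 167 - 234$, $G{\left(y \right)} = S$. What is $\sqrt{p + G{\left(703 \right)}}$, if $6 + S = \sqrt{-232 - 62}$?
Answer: $\frac{\sqrt{55257 + 63 i \sqrt{6}}}{3} \approx 78.356 + 0.10941 i$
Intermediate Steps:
$S = -6 + 7 i \sqrt{6}$ ($S = -6 + \sqrt{-232 - 62} = -6 + \sqrt{-294} = -6 + 7 i \sqrt{6} \approx -6.0 + 17.146 i$)
$G{\left(y \right)} = -6 + 7 i \sqrt{6}$
$p = \frac{18437}{3}$ ($p = - \frac{\left(-109\right) 167 - 234}{3} = - \frac{-18203 - 234}{3} = \left(- \frac{1}{3}\right) \left(-18437\right) = \frac{18437}{3} \approx 6145.7$)
$\sqrt{p + G{\left(703 \right)}} = \sqrt{\frac{18437}{3} - \left(6 - 7 i \sqrt{6}\right)} = \sqrt{\frac{18419}{3} + 7 i \sqrt{6}}$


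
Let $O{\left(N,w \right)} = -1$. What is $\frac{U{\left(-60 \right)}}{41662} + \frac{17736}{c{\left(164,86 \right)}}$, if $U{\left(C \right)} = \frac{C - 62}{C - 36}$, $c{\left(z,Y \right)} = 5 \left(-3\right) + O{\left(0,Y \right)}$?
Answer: $- \frac{2216751635}{1999776} \approx -1108.5$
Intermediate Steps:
$c{\left(z,Y \right)} = -16$ ($c{\left(z,Y \right)} = 5 \left(-3\right) - 1 = -15 - 1 = -16$)
$U{\left(C \right)} = \frac{-62 + C}{-36 + C}$ ($U{\left(C \right)} = \frac{-62 + C}{C - 36} = \frac{-62 + C}{-36 + C}$)
$\frac{U{\left(-60 \right)}}{41662} + \frac{17736}{c{\left(164,86 \right)}} = \frac{\frac{1}{-36 - 60} \left(-62 - 60\right)}{41662} + \frac{17736}{-16} = \frac{1}{-96} \left(-122\right) \frac{1}{41662} + 17736 \left(- \frac{1}{16}\right) = \left(- \frac{1}{96}\right) \left(-122\right) \frac{1}{41662} - \frac{2217}{2} = \frac{61}{48} \cdot \frac{1}{41662} - \frac{2217}{2} = \frac{61}{1999776} - \frac{2217}{2} = - \frac{2216751635}{1999776}$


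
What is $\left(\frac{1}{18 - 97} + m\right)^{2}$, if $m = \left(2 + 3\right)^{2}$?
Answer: $\frac{3896676}{6241} \approx 624.37$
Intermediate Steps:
$m = 25$ ($m = 5^{2} = 25$)
$\left(\frac{1}{18 - 97} + m\right)^{2} = \left(\frac{1}{18 - 97} + 25\right)^{2} = \left(\frac{1}{-79} + 25\right)^{2} = \left(- \frac{1}{79} + 25\right)^{2} = \left(\frac{1974}{79}\right)^{2} = \frac{3896676}{6241}$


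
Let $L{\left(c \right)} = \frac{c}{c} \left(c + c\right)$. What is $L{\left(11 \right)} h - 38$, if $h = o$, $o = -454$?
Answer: $-10026$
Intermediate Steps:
$L{\left(c \right)} = 2 c$ ($L{\left(c \right)} = 1 \cdot 2 c = 2 c$)
$h = -454$
$L{\left(11 \right)} h - 38 = 2 \cdot 11 \left(-454\right) - 38 = 22 \left(-454\right) - 38 = -9988 - 38 = -10026$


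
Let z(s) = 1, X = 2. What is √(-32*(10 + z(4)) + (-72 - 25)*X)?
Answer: I*√546 ≈ 23.367*I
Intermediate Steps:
√(-32*(10 + z(4)) + (-72 - 25)*X) = √(-32*(10 + 1) + (-72 - 25)*2) = √(-32*11 - 97*2) = √(-352 - 194) = √(-546) = I*√546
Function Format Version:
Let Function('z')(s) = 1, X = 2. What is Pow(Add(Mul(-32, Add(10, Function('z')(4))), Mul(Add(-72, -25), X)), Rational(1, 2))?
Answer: Mul(I, Pow(546, Rational(1, 2))) ≈ Mul(23.367, I)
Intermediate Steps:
Pow(Add(Mul(-32, Add(10, Function('z')(4))), Mul(Add(-72, -25), X)), Rational(1, 2)) = Pow(Add(Mul(-32, Add(10, 1)), Mul(Add(-72, -25), 2)), Rational(1, 2)) = Pow(Add(Mul(-32, 11), Mul(-97, 2)), Rational(1, 2)) = Pow(Add(-352, -194), Rational(1, 2)) = Pow(-546, Rational(1, 2)) = Mul(I, Pow(546, Rational(1, 2)))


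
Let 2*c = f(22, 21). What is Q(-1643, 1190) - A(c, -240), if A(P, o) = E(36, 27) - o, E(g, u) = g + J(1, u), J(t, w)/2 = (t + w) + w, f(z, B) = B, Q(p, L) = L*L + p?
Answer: 1414071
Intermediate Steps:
Q(p, L) = p + L**2 (Q(p, L) = L**2 + p = p + L**2)
J(t, w) = 2*t + 4*w (J(t, w) = 2*((t + w) + w) = 2*(t + 2*w) = 2*t + 4*w)
c = 21/2 (c = (1/2)*21 = 21/2 ≈ 10.500)
E(g, u) = 2 + g + 4*u (E(g, u) = g + (2*1 + 4*u) = g + (2 + 4*u) = 2 + g + 4*u)
A(P, o) = 146 - o (A(P, o) = (2 + 36 + 4*27) - o = (2 + 36 + 108) - o = 146 - o)
Q(-1643, 1190) - A(c, -240) = (-1643 + 1190**2) - (146 - 1*(-240)) = (-1643 + 1416100) - (146 + 240) = 1414457 - 1*386 = 1414457 - 386 = 1414071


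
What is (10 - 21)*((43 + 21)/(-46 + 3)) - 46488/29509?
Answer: 18775352/1268887 ≈ 14.797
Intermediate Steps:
(10 - 21)*((43 + 21)/(-46 + 3)) - 46488/29509 = -704/(-43) - 46488/29509 = -704*(-1)/43 - 1*46488/29509 = -11*(-64/43) - 46488/29509 = 704/43 - 46488/29509 = 18775352/1268887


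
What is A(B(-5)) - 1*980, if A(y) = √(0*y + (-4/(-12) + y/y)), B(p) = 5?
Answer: -980 + 2*√3/3 ≈ -978.85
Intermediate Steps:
A(y) = 2*√3/3 (A(y) = √(0 + (-4*(-1/12) + 1)) = √(0 + (⅓ + 1)) = √(0 + 4/3) = √(4/3) = 2*√3/3)
A(B(-5)) - 1*980 = 2*√3/3 - 1*980 = 2*√3/3 - 980 = -980 + 2*√3/3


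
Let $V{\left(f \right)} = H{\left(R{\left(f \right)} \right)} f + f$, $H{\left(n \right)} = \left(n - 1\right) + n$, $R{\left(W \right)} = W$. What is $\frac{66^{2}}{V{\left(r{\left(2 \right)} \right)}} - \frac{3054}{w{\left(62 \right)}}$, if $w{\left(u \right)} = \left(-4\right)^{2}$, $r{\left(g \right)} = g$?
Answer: $\frac{2829}{8} \approx 353.63$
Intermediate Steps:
$H{\left(n \right)} = -1 + 2 n$ ($H{\left(n \right)} = \left(-1 + n\right) + n = -1 + 2 n$)
$V{\left(f \right)} = f + f \left(-1 + 2 f\right)$ ($V{\left(f \right)} = \left(-1 + 2 f\right) f + f = f \left(-1 + 2 f\right) + f = f + f \left(-1 + 2 f\right)$)
$w{\left(u \right)} = 16$
$\frac{66^{2}}{V{\left(r{\left(2 \right)} \right)}} - \frac{3054}{w{\left(62 \right)}} = \frac{66^{2}}{2 \cdot 2^{2}} - \frac{3054}{16} = \frac{4356}{2 \cdot 4} - \frac{1527}{8} = \frac{4356}{8} - \frac{1527}{8} = 4356 \cdot \frac{1}{8} - \frac{1527}{8} = \frac{1089}{2} - \frac{1527}{8} = \frac{2829}{8}$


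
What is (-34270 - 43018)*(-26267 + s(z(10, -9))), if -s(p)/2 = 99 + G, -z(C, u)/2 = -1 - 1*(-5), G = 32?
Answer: 2050373352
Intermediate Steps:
z(C, u) = -8 (z(C, u) = -2*(-1 - 1*(-5)) = -2*(-1 + 5) = -2*4 = -8)
s(p) = -262 (s(p) = -2*(99 + 32) = -2*131 = -262)
(-34270 - 43018)*(-26267 + s(z(10, -9))) = (-34270 - 43018)*(-26267 - 262) = -77288*(-26529) = 2050373352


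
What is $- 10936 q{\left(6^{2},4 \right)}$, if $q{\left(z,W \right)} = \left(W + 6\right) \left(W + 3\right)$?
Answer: $-765520$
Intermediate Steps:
$q{\left(z,W \right)} = \left(3 + W\right) \left(6 + W\right)$ ($q{\left(z,W \right)} = \left(6 + W\right) \left(3 + W\right) = \left(3 + W\right) \left(6 + W\right)$)
$- 10936 q{\left(6^{2},4 \right)} = - 10936 \left(18 + 4^{2} + 9 \cdot 4\right) = - 10936 \left(18 + 16 + 36\right) = \left(-10936\right) 70 = -765520$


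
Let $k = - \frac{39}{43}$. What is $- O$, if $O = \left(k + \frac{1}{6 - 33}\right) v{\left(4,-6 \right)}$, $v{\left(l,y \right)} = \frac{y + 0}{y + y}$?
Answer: $\frac{548}{1161} \approx 0.47201$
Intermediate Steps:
$v{\left(l,y \right)} = \frac{1}{2}$ ($v{\left(l,y \right)} = \frac{y}{2 y} = y \frac{1}{2 y} = \frac{1}{2}$)
$k = - \frac{39}{43}$ ($k = \left(-39\right) \frac{1}{43} = - \frac{39}{43} \approx -0.90698$)
$O = - \frac{548}{1161}$ ($O = \left(- \frac{39}{43} + \frac{1}{6 - 33}\right) \frac{1}{2} = \left(- \frac{39}{43} + \frac{1}{-27}\right) \frac{1}{2} = \left(- \frac{39}{43} - \frac{1}{27}\right) \frac{1}{2} = \left(- \frac{1096}{1161}\right) \frac{1}{2} = - \frac{548}{1161} \approx -0.47201$)
$- O = \left(-1\right) \left(- \frac{548}{1161}\right) = \frac{548}{1161}$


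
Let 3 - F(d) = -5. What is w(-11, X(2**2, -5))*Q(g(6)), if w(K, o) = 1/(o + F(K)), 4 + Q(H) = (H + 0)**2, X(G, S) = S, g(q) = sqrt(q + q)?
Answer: 8/3 ≈ 2.6667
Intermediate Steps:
g(q) = sqrt(2)*sqrt(q) (g(q) = sqrt(2*q) = sqrt(2)*sqrt(q))
F(d) = 8 (F(d) = 3 - 1*(-5) = 3 + 5 = 8)
Q(H) = -4 + H**2 (Q(H) = -4 + (H + 0)**2 = -4 + H**2)
w(K, o) = 1/(8 + o) (w(K, o) = 1/(o + 8) = 1/(8 + o))
w(-11, X(2**2, -5))*Q(g(6)) = (-4 + (sqrt(2)*sqrt(6))**2)/(8 - 5) = (-4 + (2*sqrt(3))**2)/3 = (-4 + 12)/3 = (1/3)*8 = 8/3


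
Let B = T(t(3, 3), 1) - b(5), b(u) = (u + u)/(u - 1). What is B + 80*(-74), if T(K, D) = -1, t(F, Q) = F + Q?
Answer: -11847/2 ≈ -5923.5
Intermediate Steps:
b(u) = 2*u/(-1 + u) (b(u) = (2*u)/(-1 + u) = 2*u/(-1 + u))
B = -7/2 (B = -1 - 2*5/(-1 + 5) = -1 - 2*5/4 = -1 - 1*5/2 = -1 - 5/2 = -7/2 ≈ -3.5000)
B + 80*(-74) = -7/2 + 80*(-74) = -7/2 - 5920 = -11847/2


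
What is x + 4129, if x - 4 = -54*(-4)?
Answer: 4349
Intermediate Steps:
x = 220 (x = 4 - 54*(-4) = 4 - 18*(-12) = 4 + 216 = 220)
x + 4129 = 220 + 4129 = 4349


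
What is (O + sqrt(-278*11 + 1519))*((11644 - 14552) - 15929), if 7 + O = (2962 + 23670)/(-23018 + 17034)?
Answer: 161338905/748 - 169533*I*sqrt(19) ≈ 2.1569e+5 - 7.3898e+5*I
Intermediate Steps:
O = -8565/748 (O = -7 + (2962 + 23670)/(-23018 + 17034) = -7 + 26632/(-5984) = -7 + 26632*(-1/5984) = -7 - 3329/748 = -8565/748 ≈ -11.451)
(O + sqrt(-278*11 + 1519))*((11644 - 14552) - 15929) = (-8565/748 + sqrt(-278*11 + 1519))*((11644 - 14552) - 15929) = (-8565/748 + sqrt(-3058 + 1519))*(-2908 - 15929) = (-8565/748 + sqrt(-1539))*(-18837) = (-8565/748 + 9*I*sqrt(19))*(-18837) = 161338905/748 - 169533*I*sqrt(19)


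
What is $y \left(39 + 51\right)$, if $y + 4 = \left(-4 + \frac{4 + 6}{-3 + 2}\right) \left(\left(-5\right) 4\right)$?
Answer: $24840$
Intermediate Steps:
$y = 276$ ($y = -4 + \left(-4 + \frac{4 + 6}{-3 + 2}\right) \left(\left(-5\right) 4\right) = -4 + \left(-4 + \frac{10}{-1}\right) \left(-20\right) = -4 + \left(-4 + 10 \left(-1\right)\right) \left(-20\right) = -4 + \left(-4 - 10\right) \left(-20\right) = -4 - -280 = -4 + 280 = 276$)
$y \left(39 + 51\right) = 276 \left(39 + 51\right) = 276 \cdot 90 = 24840$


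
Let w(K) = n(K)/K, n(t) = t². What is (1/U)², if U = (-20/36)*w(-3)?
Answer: 9/25 ≈ 0.36000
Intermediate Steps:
w(K) = K (w(K) = K²/K = K)
U = 5/3 (U = -20/36*(-3) = -20*1/36*(-3) = -5/9*(-3) = 5/3 ≈ 1.6667)
(1/U)² = (1/(5/3))² = (⅗)² = 9/25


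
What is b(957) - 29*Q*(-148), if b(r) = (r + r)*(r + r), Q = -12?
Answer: 3611892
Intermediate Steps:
b(r) = 4*r² (b(r) = (2*r)*(2*r) = 4*r²)
b(957) - 29*Q*(-148) = 4*957² - 29*(-12)*(-148) = 4*915849 - (-348)*(-148) = 3663396 - 1*51504 = 3663396 - 51504 = 3611892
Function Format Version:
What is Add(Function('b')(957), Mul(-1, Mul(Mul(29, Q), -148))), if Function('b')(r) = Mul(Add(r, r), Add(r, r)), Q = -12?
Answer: 3611892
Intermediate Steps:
Function('b')(r) = Mul(4, Pow(r, 2)) (Function('b')(r) = Mul(Mul(2, r), Mul(2, r)) = Mul(4, Pow(r, 2)))
Add(Function('b')(957), Mul(-1, Mul(Mul(29, Q), -148))) = Add(Mul(4, Pow(957, 2)), Mul(-1, Mul(Mul(29, -12), -148))) = Add(Mul(4, 915849), Mul(-1, Mul(-348, -148))) = Add(3663396, Mul(-1, 51504)) = Add(3663396, -51504) = 3611892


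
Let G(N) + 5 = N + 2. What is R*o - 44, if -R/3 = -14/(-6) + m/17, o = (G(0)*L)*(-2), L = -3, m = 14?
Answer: 2150/17 ≈ 126.47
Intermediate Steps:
G(N) = -3 + N (G(N) = -5 + (N + 2) = -5 + (2 + N) = -3 + N)
o = -18 (o = ((-3 + 0)*(-3))*(-2) = -3*(-3)*(-2) = 9*(-2) = -18)
R = -161/17 (R = -3*(-14/(-6) + 14/17) = -3*(-14*(-⅙) + 14*(1/17)) = -3*(7/3 + 14/17) = -3*161/51 = -161/17 ≈ -9.4706)
R*o - 44 = -161/17*(-18) - 44 = 2898/17 - 44 = 2150/17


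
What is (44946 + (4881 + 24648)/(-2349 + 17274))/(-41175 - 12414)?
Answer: -74538731/88868425 ≈ -0.83875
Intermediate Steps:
(44946 + (4881 + 24648)/(-2349 + 17274))/(-41175 - 12414) = (44946 + 29529/14925)/(-53589) = (44946 + 29529*(1/14925))*(-1/53589) = (44946 + 9843/4975)*(-1/53589) = (223616193/4975)*(-1/53589) = -74538731/88868425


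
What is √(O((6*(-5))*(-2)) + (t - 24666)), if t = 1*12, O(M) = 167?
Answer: I*√24487 ≈ 156.48*I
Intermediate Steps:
t = 12
√(O((6*(-5))*(-2)) + (t - 24666)) = √(167 + (12 - 24666)) = √(167 - 24654) = √(-24487) = I*√24487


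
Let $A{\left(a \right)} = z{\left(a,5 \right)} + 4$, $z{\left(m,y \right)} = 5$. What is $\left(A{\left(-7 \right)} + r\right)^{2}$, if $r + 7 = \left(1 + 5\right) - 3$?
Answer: $25$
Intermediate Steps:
$A{\left(a \right)} = 9$ ($A{\left(a \right)} = 5 + 4 = 9$)
$r = -4$ ($r = -7 + \left(\left(1 + 5\right) - 3\right) = -7 + \left(6 - 3\right) = -7 + 3 = -4$)
$\left(A{\left(-7 \right)} + r\right)^{2} = \left(9 - 4\right)^{2} = 5^{2} = 25$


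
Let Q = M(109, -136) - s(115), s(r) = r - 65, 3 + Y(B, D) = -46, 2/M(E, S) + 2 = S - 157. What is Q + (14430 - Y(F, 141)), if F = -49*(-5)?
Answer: 4256553/295 ≈ 14429.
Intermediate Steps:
M(E, S) = 2/(-159 + S) (M(E, S) = 2/(-2 + (S - 157)) = 2/(-2 + (-157 + S)) = 2/(-159 + S))
F = 245
Y(B, D) = -49 (Y(B, D) = -3 - 46 = -49)
s(r) = -65 + r
Q = -14752/295 (Q = 2/(-159 - 136) - (-65 + 115) = 2/(-295) - 1*50 = 2*(-1/295) - 50 = -2/295 - 50 = -14752/295 ≈ -50.007)
Q + (14430 - Y(F, 141)) = -14752/295 + (14430 - 1*(-49)) = -14752/295 + (14430 + 49) = -14752/295 + 14479 = 4256553/295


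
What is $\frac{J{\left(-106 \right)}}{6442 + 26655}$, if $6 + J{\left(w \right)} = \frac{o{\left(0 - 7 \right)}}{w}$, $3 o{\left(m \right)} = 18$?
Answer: $- \frac{321}{1754141} \approx -0.000183$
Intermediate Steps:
$o{\left(m \right)} = 6$ ($o{\left(m \right)} = \frac{1}{3} \cdot 18 = 6$)
$J{\left(w \right)} = -6 + \frac{6}{w}$
$\frac{J{\left(-106 \right)}}{6442 + 26655} = \frac{-6 + \frac{6}{-106}}{6442 + 26655} = \frac{-6 + 6 \left(- \frac{1}{106}\right)}{33097} = \left(-6 - \frac{3}{53}\right) \frac{1}{33097} = \left(- \frac{321}{53}\right) \frac{1}{33097} = - \frac{321}{1754141}$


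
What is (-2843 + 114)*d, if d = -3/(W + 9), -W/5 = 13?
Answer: -8187/56 ≈ -146.20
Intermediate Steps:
W = -65 (W = -5*13 = -65)
d = 3/56 (d = -3/(-65 + 9) = -3/(-56) = -1/56*(-3) = 3/56 ≈ 0.053571)
(-2843 + 114)*d = (-2843 + 114)*(3/56) = -2729*3/56 = -8187/56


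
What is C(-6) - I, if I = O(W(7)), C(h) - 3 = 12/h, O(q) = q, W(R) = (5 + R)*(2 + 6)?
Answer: -95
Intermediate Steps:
W(R) = 40 + 8*R (W(R) = (5 + R)*8 = 40 + 8*R)
C(h) = 3 + 12/h
I = 96 (I = 40 + 8*7 = 40 + 56 = 96)
C(-6) - I = (3 + 12/(-6)) - 1*96 = (3 + 12*(-⅙)) - 96 = (3 - 2) - 96 = 1 - 96 = -95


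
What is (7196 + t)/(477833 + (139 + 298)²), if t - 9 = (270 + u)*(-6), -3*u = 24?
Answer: 5633/668802 ≈ 0.0084225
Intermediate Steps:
u = -8 (u = -⅓*24 = -8)
t = -1563 (t = 9 + (270 - 8)*(-6) = 9 + 262*(-6) = 9 - 1572 = -1563)
(7196 + t)/(477833 + (139 + 298)²) = (7196 - 1563)/(477833 + (139 + 298)²) = 5633/(477833 + 437²) = 5633/(477833 + 190969) = 5633/668802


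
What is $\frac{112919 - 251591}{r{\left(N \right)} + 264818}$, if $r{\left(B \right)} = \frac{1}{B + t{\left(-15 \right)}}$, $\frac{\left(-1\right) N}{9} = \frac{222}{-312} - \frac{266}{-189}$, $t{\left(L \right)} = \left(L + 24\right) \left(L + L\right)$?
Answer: $- \frac{2988173592}{5706430595} \approx -0.52365$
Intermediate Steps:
$t{\left(L \right)} = 2 L \left(24 + L\right)$ ($t{\left(L \right)} = \left(24 + L\right) 2 L = 2 L \left(24 + L\right)$)
$N = - \frac{977}{156}$ ($N = - 9 \left(\frac{222}{-312} - \frac{266}{-189}\right) = - 9 \left(222 \left(- \frac{1}{312}\right) - - \frac{38}{27}\right) = - 9 \left(- \frac{37}{52} + \frac{38}{27}\right) = \left(-9\right) \frac{977}{1404} = - \frac{977}{156} \approx -6.2628$)
$r{\left(B \right)} = \frac{1}{-270 + B}$ ($r{\left(B \right)} = \frac{1}{B + 2 \left(-15\right) \left(24 - 15\right)} = \frac{1}{B + 2 \left(-15\right) 9} = \frac{1}{B - 270} = \frac{1}{-270 + B}$)
$\frac{112919 - 251591}{r{\left(N \right)} + 264818} = \frac{112919 - 251591}{\frac{1}{-270 - \frac{977}{156}} + 264818} = - \frac{138672}{\frac{1}{- \frac{43097}{156}} + 264818} = - \frac{138672}{- \frac{156}{43097} + 264818} = - \frac{138672}{\frac{11412861190}{43097}} = \left(-138672\right) \frac{43097}{11412861190} = - \frac{2988173592}{5706430595}$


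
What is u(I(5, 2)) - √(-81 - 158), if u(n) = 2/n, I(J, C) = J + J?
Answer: ⅕ - I*√239 ≈ 0.2 - 15.46*I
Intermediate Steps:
I(J, C) = 2*J
u(I(5, 2)) - √(-81 - 158) = 2/((2*5)) - √(-81 - 158) = 2/10 - √(-239) = 2*(⅒) - I*√239 = ⅕ - I*√239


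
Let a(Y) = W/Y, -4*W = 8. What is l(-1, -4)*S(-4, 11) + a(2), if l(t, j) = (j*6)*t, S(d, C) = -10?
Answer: -241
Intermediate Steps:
l(t, j) = 6*j*t (l(t, j) = (6*j)*t = 6*j*t)
W = -2 (W = -1/4*8 = -2)
a(Y) = -2/Y
l(-1, -4)*S(-4, 11) + a(2) = (6*(-4)*(-1))*(-10) - 2/2 = 24*(-10) - 2*1/2 = -240 - 1 = -241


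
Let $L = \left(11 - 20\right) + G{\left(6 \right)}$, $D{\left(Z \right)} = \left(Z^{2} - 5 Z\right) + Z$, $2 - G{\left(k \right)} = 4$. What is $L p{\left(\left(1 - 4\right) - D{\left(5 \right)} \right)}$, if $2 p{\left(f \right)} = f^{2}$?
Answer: $-352$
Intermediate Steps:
$G{\left(k \right)} = -2$ ($G{\left(k \right)} = 2 - 4 = -2$)
$D{\left(Z \right)} = Z^{2} - 4 Z$
$L = -11$ ($L = \left(11 - 20\right) - 2 = -9 - 2 = -11$)
$p{\left(f \right)} = \frac{f^{2}}{2}$
$L p{\left(\left(1 - 4\right) - D{\left(5 \right)} \right)} = - 11 \frac{\left(\left(1 - 4\right) - 5 \left(-4 + 5\right)\right)^{2}}{2} = - 11 \frac{\left(-3 - 5 \cdot 1\right)^{2}}{2} = - 11 \frac{\left(-3 - 5\right)^{2}}{2} = - 11 \frac{\left(-8\right)^{2}}{2} = - 11 \cdot \frac{1}{2} \cdot 64 = \left(-11\right) 32 = -352$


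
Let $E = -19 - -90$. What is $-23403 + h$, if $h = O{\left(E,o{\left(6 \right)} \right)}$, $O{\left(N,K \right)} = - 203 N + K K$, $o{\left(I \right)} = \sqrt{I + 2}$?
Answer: $-37808$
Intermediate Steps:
$E = 71$ ($E = -19 + 90 = 71$)
$o{\left(I \right)} = \sqrt{2 + I}$
$O{\left(N,K \right)} = K^{2} - 203 N$ ($O{\left(N,K \right)} = - 203 N + K^{2} = K^{2} - 203 N$)
$h = -14405$ ($h = \left(\sqrt{2 + 6}\right)^{2} - 14413 = \left(\sqrt{8}\right)^{2} - 14413 = \left(2 \sqrt{2}\right)^{2} - 14413 = 8 - 14413 = -14405$)
$-23403 + h = -23403 - 14405 = -37808$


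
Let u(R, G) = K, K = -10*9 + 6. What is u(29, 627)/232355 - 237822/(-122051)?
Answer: 55248878526/28359160105 ≈ 1.9482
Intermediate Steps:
K = -84 (K = -90 + 6 = -84)
u(R, G) = -84
u(29, 627)/232355 - 237822/(-122051) = -84/232355 - 237822/(-122051) = -84*1/232355 - 237822*(-1/122051) = -84/232355 + 237822/122051 = 55248878526/28359160105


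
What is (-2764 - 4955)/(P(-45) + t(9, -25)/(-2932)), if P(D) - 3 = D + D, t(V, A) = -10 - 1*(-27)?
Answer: 22632108/255101 ≈ 88.718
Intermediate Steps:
t(V, A) = 17 (t(V, A) = -10 + 27 = 17)
P(D) = 3 + 2*D (P(D) = 3 + (D + D) = 3 + 2*D)
(-2764 - 4955)/(P(-45) + t(9, -25)/(-2932)) = (-2764 - 4955)/((3 + 2*(-45)) + 17/(-2932)) = -7719/((3 - 90) + 17*(-1/2932)) = -7719/(-87 - 17/2932) = -7719/(-255101/2932) = -7719*(-2932/255101) = 22632108/255101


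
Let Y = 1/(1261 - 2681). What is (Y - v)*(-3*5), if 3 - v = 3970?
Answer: -16899417/284 ≈ -59505.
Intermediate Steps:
v = -3967 (v = 3 - 1*3970 = 3 - 3970 = -3967)
Y = -1/1420 (Y = 1/(-1420) = -1/1420 ≈ -0.00070423)
(Y - v)*(-3*5) = (-1/1420 - 1*(-3967))*(-3*5) = (-1/1420 + 3967)*(-15) = (5633139/1420)*(-15) = -16899417/284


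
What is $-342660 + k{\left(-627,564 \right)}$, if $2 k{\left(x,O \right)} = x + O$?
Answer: $- \frac{685383}{2} \approx -3.4269 \cdot 10^{5}$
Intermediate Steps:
$k{\left(x,O \right)} = \frac{O}{2} + \frac{x}{2}$ ($k{\left(x,O \right)} = \frac{x + O}{2} = \frac{O + x}{2} = \frac{O}{2} + \frac{x}{2}$)
$-342660 + k{\left(-627,564 \right)} = -342660 + \left(\frac{1}{2} \cdot 564 + \frac{1}{2} \left(-627\right)\right) = -342660 + \left(282 - \frac{627}{2}\right) = -342660 - \frac{63}{2} = - \frac{685383}{2}$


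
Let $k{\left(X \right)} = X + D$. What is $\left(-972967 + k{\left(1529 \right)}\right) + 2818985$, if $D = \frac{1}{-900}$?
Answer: $\frac{1662792299}{900} \approx 1.8475 \cdot 10^{6}$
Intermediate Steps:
$D = - \frac{1}{900} \approx -0.0011111$
$k{\left(X \right)} = - \frac{1}{900} + X$ ($k{\left(X \right)} = X - \frac{1}{900} = - \frac{1}{900} + X$)
$\left(-972967 + k{\left(1529 \right)}\right) + 2818985 = \left(-972967 + \left(- \frac{1}{900} + 1529\right)\right) + 2818985 = \left(-972967 + \frac{1376099}{900}\right) + 2818985 = - \frac{874294201}{900} + 2818985 = \frac{1662792299}{900}$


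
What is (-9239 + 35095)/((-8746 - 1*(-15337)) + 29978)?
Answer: 25856/36569 ≈ 0.70705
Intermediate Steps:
(-9239 + 35095)/((-8746 - 1*(-15337)) + 29978) = 25856/((-8746 + 15337) + 29978) = 25856/(6591 + 29978) = 25856/36569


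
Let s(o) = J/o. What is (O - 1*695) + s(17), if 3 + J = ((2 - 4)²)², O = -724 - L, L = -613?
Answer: -13689/17 ≈ -805.24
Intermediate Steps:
O = -111 (O = -724 - 1*(-613) = -724 + 613 = -111)
J = 13 (J = -3 + ((2 - 4)²)² = -3 + ((-2)²)² = -3 + 4² = -3 + 16 = 13)
s(o) = 13/o
(O - 1*695) + s(17) = (-111 - 1*695) + 13/17 = (-111 - 695) + 13*(1/17) = -806 + 13/17 = -13689/17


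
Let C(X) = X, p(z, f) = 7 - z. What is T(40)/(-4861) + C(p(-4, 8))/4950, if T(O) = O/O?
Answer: 4411/2187450 ≈ 0.0020165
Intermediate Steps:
T(O) = 1
T(40)/(-4861) + C(p(-4, 8))/4950 = 1/(-4861) + (7 - 1*(-4))/4950 = 1*(-1/4861) + (7 + 4)*(1/4950) = -1/4861 + 11*(1/4950) = -1/4861 + 1/450 = 4411/2187450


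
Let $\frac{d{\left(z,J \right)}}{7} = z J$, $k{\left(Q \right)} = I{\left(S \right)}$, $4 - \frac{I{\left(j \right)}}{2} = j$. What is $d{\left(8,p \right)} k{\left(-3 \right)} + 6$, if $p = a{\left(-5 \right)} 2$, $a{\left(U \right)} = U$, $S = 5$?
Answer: $1126$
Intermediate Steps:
$I{\left(j \right)} = 8 - 2 j$
$k{\left(Q \right)} = -2$ ($k{\left(Q \right)} = 8 - 10 = -2$)
$p = -10$ ($p = \left(-5\right) 2 = -10$)
$d{\left(z,J \right)} = 7 J z$ ($d{\left(z,J \right)} = 7 z J = 7 J z$)
$d{\left(8,p \right)} k{\left(-3 \right)} + 6 = 7 \left(-10\right) 8 \left(-2\right) + 6 = \left(-560\right) \left(-2\right) + 6 = 1120 + 6 = 1126$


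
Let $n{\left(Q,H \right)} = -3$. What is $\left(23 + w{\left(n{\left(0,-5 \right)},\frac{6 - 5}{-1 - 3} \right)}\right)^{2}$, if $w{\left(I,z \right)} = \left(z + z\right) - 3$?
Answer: $\frac{1521}{4} \approx 380.25$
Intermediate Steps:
$w{\left(I,z \right)} = -3 + 2 z$ ($w{\left(I,z \right)} = 2 z - 3 = -3 + 2 z$)
$\left(23 + w{\left(n{\left(0,-5 \right)},\frac{6 - 5}{-1 - 3} \right)}\right)^{2} = \left(23 - \left(3 - 2 \frac{6 - 5}{-1 - 3}\right)\right)^{2} = \left(23 - \left(3 - 2 \cdot 1 \frac{1}{-4}\right)\right)^{2} = \left(23 - \left(3 - 2 \cdot 1 \left(- \frac{1}{4}\right)\right)\right)^{2} = \left(23 + \left(-3 + 2 \left(- \frac{1}{4}\right)\right)\right)^{2} = \left(23 - \frac{7}{2}\right)^{2} = \left(\frac{39}{2}\right)^{2} = \frac{1521}{4}$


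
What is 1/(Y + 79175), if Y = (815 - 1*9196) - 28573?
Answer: 1/42221 ≈ 2.3685e-5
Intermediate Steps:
Y = -36954 (Y = (815 - 9196) - 28573 = -8381 - 28573 = -36954)
1/(Y + 79175) = 1/(-36954 + 79175) = 1/42221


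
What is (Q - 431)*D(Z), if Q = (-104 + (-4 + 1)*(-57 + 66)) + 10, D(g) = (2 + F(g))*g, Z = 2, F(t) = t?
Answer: -4416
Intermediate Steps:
D(g) = g*(2 + g) (D(g) = (2 + g)*g = g*(2 + g))
Q = -121 (Q = (-104 - 3*9) + 10 = (-104 - 27) + 10 = -131 + 10 = -121)
(Q - 431)*D(Z) = (-121 - 431)*(2*(2 + 2)) = -1104*4 = -552*8 = -4416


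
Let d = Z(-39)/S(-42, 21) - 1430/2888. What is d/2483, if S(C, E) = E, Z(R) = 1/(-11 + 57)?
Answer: -344623/1731773316 ≈ -0.00019900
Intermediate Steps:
Z(R) = 1/46
d = -344623/697452 (d = (1/46)/21 - 1430/2888 = (1/46)*(1/21) - 1430*1/2888 = 1/966 - 715/1444 = -344623/697452 ≈ -0.49412)
d/2483 = -344623/697452/2483 = -344623/697452*1/2483 = -344623/1731773316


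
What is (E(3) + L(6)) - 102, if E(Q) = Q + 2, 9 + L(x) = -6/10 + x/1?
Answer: -503/5 ≈ -100.60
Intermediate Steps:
L(x) = -48/5 + x (L(x) = -9 + (-6/10 + x/1) = -9 + (-6*1/10 + x*1) = -9 + (-3/5 + x) = -48/5 + x)
E(Q) = 2 + Q
(E(3) + L(6)) - 102 = ((2 + 3) + (-48/5 + 6)) - 102 = (5 - 18/5) - 102 = 7/5 - 102 = -503/5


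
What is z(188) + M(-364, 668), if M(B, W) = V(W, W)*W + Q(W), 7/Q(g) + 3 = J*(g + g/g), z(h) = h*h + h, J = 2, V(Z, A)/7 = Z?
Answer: 4217398507/1335 ≈ 3.1591e+6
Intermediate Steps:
V(Z, A) = 7*Z
z(h) = h + h**2 (z(h) = h**2 + h = h + h**2)
Q(g) = 7/(-1 + 2*g) (Q(g) = 7/(-3 + 2*(g + g/g)) = 7/(-3 + 2*(g + 1)) = 7/(-3 + 2*(1 + g)) = 7/(-3 + (2 + 2*g)) = 7/(-1 + 2*g))
M(B, W) = 7*W**2 + 7/(-1 + 2*W) (M(B, W) = (7*W)*W + 7/(-1 + 2*W) = 7*W**2 + 7/(-1 + 2*W))
z(188) + M(-364, 668) = 188*(1 + 188) + 7*(1 + 668**2*(-1 + 2*668))/(-1 + 2*668) = 188*189 + 7*(1 + 446224*(-1 + 1336))/(-1 + 1336) = 35532 + 7*(1 + 446224*1335)/1335 = 35532 + 7*(1/1335)*(1 + 595709040) = 35532 + 7*(1/1335)*595709041 = 35532 + 4169963287/1335 = 4217398507/1335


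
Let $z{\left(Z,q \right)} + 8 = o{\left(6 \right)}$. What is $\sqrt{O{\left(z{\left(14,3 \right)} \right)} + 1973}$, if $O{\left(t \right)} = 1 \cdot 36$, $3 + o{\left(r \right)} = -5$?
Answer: $7 \sqrt{41} \approx 44.822$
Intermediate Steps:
$o{\left(r \right)} = -8$ ($o{\left(r \right)} = -3 - 5 = -8$)
$z{\left(Z,q \right)} = -16$ ($z{\left(Z,q \right)} = -8 - 8 = -16$)
$O{\left(t \right)} = 36$
$\sqrt{O{\left(z{\left(14,3 \right)} \right)} + 1973} = \sqrt{36 + 1973} = \sqrt{2009} = 7 \sqrt{41}$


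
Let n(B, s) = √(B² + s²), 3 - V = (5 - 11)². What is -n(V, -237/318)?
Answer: -√12242245/106 ≈ -33.008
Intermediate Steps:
V = -33 (V = 3 - (5 - 11)² = 3 - 1*(-6)² = 3 - 1*36 = 3 - 36 = -33)
-n(V, -237/318) = -√((-33)² + (-237/318)²) = -√(1089 + (-237*1/318)²) = -√(1089 + (-79/106)²) = -√(1089 + 6241/11236) = -√(12242245/11236) = -√12242245/106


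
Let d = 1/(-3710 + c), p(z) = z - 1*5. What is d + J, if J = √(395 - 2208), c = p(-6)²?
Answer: -1/3589 + 7*I*√37 ≈ -0.00027863 + 42.579*I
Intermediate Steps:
p(z) = -5 + z (p(z) = z - 5 = -5 + z)
c = 121 (c = (-5 - 6)² = (-11)² = 121)
J = 7*I*√37 (J = √(-1813) = 7*I*√37 ≈ 42.579*I)
d = -1/3589 (d = 1/(-3710 + 121) = 1/(-3589) = -1/3589 ≈ -0.00027863)
d + J = -1/3589 + 7*I*√37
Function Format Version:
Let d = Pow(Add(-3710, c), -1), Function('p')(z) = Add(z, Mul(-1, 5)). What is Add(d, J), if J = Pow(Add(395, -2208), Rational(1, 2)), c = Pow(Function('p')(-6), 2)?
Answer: Add(Rational(-1, 3589), Mul(7, I, Pow(37, Rational(1, 2)))) ≈ Add(-0.00027863, Mul(42.579, I))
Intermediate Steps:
Function('p')(z) = Add(-5, z) (Function('p')(z) = Add(z, -5) = Add(-5, z))
c = 121 (c = Pow(Add(-5, -6), 2) = Pow(-11, 2) = 121)
J = Mul(7, I, Pow(37, Rational(1, 2))) (J = Pow(-1813, Rational(1, 2)) = Mul(7, I, Pow(37, Rational(1, 2))) ≈ Mul(42.579, I))
d = Rational(-1, 3589) (d = Pow(Add(-3710, 121), -1) = Pow(-3589, -1) = Rational(-1, 3589) ≈ -0.00027863)
Add(d, J) = Add(Rational(-1, 3589), Mul(7, I, Pow(37, Rational(1, 2))))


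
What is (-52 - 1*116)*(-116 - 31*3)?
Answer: 35112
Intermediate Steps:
(-52 - 1*116)*(-116 - 31*3) = (-52 - 116)*(-116 - 93) = -168*(-209) = 35112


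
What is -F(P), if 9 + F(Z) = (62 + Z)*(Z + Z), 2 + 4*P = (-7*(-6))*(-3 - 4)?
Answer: -1767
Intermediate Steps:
P = -74 (P = -½ + ((-7*(-6))*(-3 - 4))/4 = -½ + (42*(-7))/4 = -½ + (¼)*(-294) = -½ - 147/2 = -74)
F(Z) = -9 + 2*Z*(62 + Z) (F(Z) = -9 + (62 + Z)*(Z + Z) = -9 + (62 + Z)*(2*Z) = -9 + 2*Z*(62 + Z))
-F(P) = -(-9 + 2*(-74)² + 124*(-74)) = -(-9 + 2*5476 - 9176) = -(-9 + 10952 - 9176) = -1*1767 = -1767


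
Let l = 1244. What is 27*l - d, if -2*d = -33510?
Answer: 16833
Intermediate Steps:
d = 16755 (d = -½*(-33510) = 16755)
27*l - d = 27*1244 - 1*16755 = 33588 - 16755 = 16833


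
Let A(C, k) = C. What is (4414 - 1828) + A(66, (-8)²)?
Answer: 2652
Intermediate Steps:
(4414 - 1828) + A(66, (-8)²) = (4414 - 1828) + 66 = 2586 + 66 = 2652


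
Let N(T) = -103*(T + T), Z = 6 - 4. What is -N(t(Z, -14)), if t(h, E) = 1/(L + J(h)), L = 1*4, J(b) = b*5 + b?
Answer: 103/8 ≈ 12.875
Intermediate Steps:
J(b) = 6*b (J(b) = 5*b + b = 6*b)
Z = 2
L = 4
t(h, E) = 1/(4 + 6*h)
N(T) = -206*T
-N(t(Z, -14)) = -(-206)*1/(2*(2 + 3*2)) = -(-206)*1/(2*(2 + 6)) = -(-206)*(1/2)/8 = -(-206)*(1/2)*(1/8) = -(-206)/16 = -1*(-103/8) = 103/8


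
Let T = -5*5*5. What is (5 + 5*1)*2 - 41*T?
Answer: 5145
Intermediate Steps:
T = -125 (T = -25*5 = -125)
(5 + 5*1)*2 - 41*T = (5 + 5*1)*2 - 41*(-125) = (5 + 5)*2 + 5125 = 10*2 + 5125 = 20 + 5125 = 5145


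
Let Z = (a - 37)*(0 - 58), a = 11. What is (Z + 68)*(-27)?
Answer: -42552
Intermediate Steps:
Z = 1508 (Z = (11 - 37)*(0 - 58) = -26*(-58) = 1508)
(Z + 68)*(-27) = (1508 + 68)*(-27) = 1576*(-27) = -42552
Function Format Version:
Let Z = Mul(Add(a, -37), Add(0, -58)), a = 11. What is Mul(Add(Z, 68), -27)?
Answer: -42552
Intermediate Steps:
Z = 1508 (Z = Mul(Add(11, -37), Add(0, -58)) = Mul(-26, -58) = 1508)
Mul(Add(Z, 68), -27) = Mul(Add(1508, 68), -27) = Mul(1576, -27) = -42552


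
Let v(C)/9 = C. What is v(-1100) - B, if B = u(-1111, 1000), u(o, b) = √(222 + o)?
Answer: -9900 - I*√889 ≈ -9900.0 - 29.816*I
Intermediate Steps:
v(C) = 9*C
B = I*√889 (B = √(222 - 1111) = √(-889) = I*√889 ≈ 29.816*I)
v(-1100) - B = 9*(-1100) - I*√889 = -9900 - I*√889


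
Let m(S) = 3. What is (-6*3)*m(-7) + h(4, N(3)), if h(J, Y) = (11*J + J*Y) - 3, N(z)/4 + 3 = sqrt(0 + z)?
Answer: -61 + 16*sqrt(3) ≈ -33.287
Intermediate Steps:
N(z) = -12 + 4*sqrt(z) (N(z) = -12 + 4*sqrt(0 + z) = -12 + 4*sqrt(z))
h(J, Y) = -3 + 11*J + J*Y
(-6*3)*m(-7) + h(4, N(3)) = -6*3*3 + (-3 + 11*4 + 4*(-12 + 4*sqrt(3))) = -18*3 + (-3 + 44 + (-48 + 16*sqrt(3))) = -54 + (-7 + 16*sqrt(3)) = -61 + 16*sqrt(3)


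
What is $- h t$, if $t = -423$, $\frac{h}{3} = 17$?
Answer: $21573$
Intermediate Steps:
$h = 51$ ($h = 3 \cdot 17 = 51$)
$- h t = \left(-1\right) 51 \left(-423\right) = \left(-51\right) \left(-423\right) = 21573$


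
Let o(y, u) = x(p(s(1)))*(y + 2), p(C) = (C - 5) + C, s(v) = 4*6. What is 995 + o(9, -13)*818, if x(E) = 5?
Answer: 45985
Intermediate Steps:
s(v) = 24
p(C) = -5 + 2*C (p(C) = (-5 + C) + C = -5 + 2*C)
o(y, u) = 10 + 5*y (o(y, u) = 5*(y + 2) = 5*(2 + y) = 10 + 5*y)
995 + o(9, -13)*818 = 995 + (10 + 5*9)*818 = 995 + (10 + 45)*818 = 995 + 55*818 = 995 + 44990 = 45985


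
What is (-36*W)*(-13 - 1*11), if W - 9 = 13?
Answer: 19008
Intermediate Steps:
W = 22 (W = 9 + 13 = 22)
(-36*W)*(-13 - 1*11) = (-36*22)*(-13 - 1*11) = -792*(-13 - 11) = -792*(-24) = 19008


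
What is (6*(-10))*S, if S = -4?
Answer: 240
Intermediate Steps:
(6*(-10))*S = (6*(-10))*(-4) = -60*(-4) = 240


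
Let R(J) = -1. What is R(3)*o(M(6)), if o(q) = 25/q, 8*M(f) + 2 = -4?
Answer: 100/3 ≈ 33.333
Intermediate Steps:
M(f) = -¾ (M(f) = -¼ + (⅛)*(-4) = -¼ - ½ = -¾)
R(3)*o(M(6)) = -25/(-¾) = -25*(-4)/3 = -1*(-100/3) = 100/3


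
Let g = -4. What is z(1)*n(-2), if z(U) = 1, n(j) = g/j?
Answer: 2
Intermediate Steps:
n(j) = -4/j
z(1)*n(-2) = 1*(-4/(-2)) = 1*(-4*(-½)) = 1*2 = 2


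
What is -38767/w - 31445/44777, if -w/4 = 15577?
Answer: -223405101/2789965316 ≈ -0.080075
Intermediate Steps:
w = -62308 (w = -4*15577 = -62308)
-38767/w - 31445/44777 = -38767/(-62308) - 31445/44777 = -38767*(-1/62308) - 31445*1/44777 = 38767/62308 - 31445/44777 = -223405101/2789965316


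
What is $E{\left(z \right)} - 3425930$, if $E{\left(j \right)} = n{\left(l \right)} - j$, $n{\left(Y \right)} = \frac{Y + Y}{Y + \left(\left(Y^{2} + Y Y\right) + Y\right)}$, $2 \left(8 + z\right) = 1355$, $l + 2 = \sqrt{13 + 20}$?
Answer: $- \frac{109651183}{32} + \frac{\sqrt{33}}{32} \approx -3.4266 \cdot 10^{6}$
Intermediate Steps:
$l = -2 + \sqrt{33}$ ($l = -2 + \sqrt{13 + 20} = -2 + \sqrt{33} \approx 3.7446$)
$z = \frac{1339}{2}$ ($z = -8 + \frac{1}{2} \cdot 1355 = -8 + \frac{1355}{2} = \frac{1339}{2} \approx 669.5$)
$n{\left(Y \right)} = \frac{2 Y}{2 Y + 2 Y^{2}}$ ($n{\left(Y \right)} = \frac{2 Y}{Y + \left(\left(Y^{2} + Y^{2}\right) + Y\right)} = \frac{2 Y}{Y + \left(2 Y^{2} + Y\right)} = \frac{2 Y}{Y + \left(Y + 2 Y^{2}\right)} = \frac{2 Y}{2 Y + 2 Y^{2}}$)
$E{\left(j \right)} = \frac{1}{-1 + \sqrt{33}} - j$ ($E{\left(j \right)} = \frac{1}{1 - \left(2 - \sqrt{33}\right)} - j = \frac{1}{-1 + \sqrt{33}} - j$)
$E{\left(z \right)} - 3425930 = \left(\frac{1}{32} - \frac{1339}{2} + \frac{\sqrt{33}}{32}\right) - 3425930 = \left(- \frac{21423}{32} + \frac{\sqrt{33}}{32}\right) - 3425930 = - \frac{109651183}{32} + \frac{\sqrt{33}}{32}$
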